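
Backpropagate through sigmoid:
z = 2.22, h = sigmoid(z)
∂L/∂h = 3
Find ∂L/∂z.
∂L/∂z = 0.2651

σ(2.22) = 0.902
σ'(2.22) = σ(2.22)(1 - σ(2.22)) = 0.902 × 0.09797 = 0.08837
∂L/∂z = ∂L/∂h · σ'(z) = 3 × 0.08837 = 0.2651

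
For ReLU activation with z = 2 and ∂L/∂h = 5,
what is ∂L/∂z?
∂L/∂z = 5

h = ReLU(2) = 2
Since z > 0: ∂h/∂z = 1
∂L/∂z = ∂L/∂h · ∂h/∂z = 5 × 1 = 5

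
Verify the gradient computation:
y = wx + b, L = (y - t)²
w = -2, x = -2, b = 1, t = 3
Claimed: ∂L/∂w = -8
Correct

y = (-2)(-2) + 1 = 5
∂L/∂y = 2(y - t) = 2(5 - 3) = 4
∂y/∂w = x = -2
∂L/∂w = 4 × -2 = -8

Claimed value: -8
Correct: The correct gradient is -8.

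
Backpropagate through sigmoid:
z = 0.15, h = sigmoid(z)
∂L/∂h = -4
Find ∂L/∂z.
∂L/∂z = -0.9944

σ(0.15) = 0.5374
σ'(0.15) = σ(0.15)(1 - σ(0.15)) = 0.5374 × 0.4626 = 0.2486
∂L/∂z = ∂L/∂h · σ'(z) = -4 × 0.2486 = -0.9944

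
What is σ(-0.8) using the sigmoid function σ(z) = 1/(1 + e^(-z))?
0.31

sigmoid(-0.8) = 1/(1 + e^(0.8)) = 1/(1 + 2.226) = 0.31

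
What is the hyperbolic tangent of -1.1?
-0.8005

tanh(-1.1) = (e^(-1.1) - e^(1.1))/(e^(-1.1) + e^(1.1)) = -0.8005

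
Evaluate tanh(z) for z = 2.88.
0.9937

tanh(2.88) = (e^(2.88) - e^(-2.88))/(e^(2.88) + e^(-2.88)) = 0.9937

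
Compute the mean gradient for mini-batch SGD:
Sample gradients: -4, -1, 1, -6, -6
Average gradient = -3.2

Average = (1/5)(-4 + -1 + 1 + -6 + -6) = -16/5 = -3.2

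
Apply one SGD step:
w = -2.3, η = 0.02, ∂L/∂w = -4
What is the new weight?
w_new = -2.22

w_new = w - η·∂L/∂w = -2.3 - 0.02×(-4) = -2.3 - (-0.08) = -2.22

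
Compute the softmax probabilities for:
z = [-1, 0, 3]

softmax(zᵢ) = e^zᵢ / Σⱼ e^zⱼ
p = [0.0171, 0.0466, 0.9362]

exp(z) = [0.3679, 1, 20.09]
Sum = 21.45
p = [0.0171, 0.0466, 0.9362]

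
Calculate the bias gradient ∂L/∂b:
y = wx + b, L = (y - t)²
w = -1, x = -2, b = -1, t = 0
∂L/∂b = 2

y = wx + b = (-1)(-2) + -1 = 1
∂L/∂y = 2(y - t) = 2(1 - 0) = 2
∂y/∂b = 1
∂L/∂b = ∂L/∂y · ∂y/∂b = 2 × 1 = 2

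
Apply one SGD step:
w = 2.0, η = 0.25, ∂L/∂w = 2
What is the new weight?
w_new = 1.5

w_new = w - η·∂L/∂w = 2.0 - 0.25×(2) = 2.0 - (0.5) = 1.5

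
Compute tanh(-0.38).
-0.3627

tanh(-0.38) = (e^(-0.38) - e^(0.38))/(e^(-0.38) + e^(0.38)) = -0.3627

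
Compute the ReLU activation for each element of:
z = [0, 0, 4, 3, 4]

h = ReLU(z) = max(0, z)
h = [0, 0, 4, 3, 4]

ReLU applied element-wise: max(0,0)=0, max(0,0)=0, max(0,4)=4, max(0,3)=3, max(0,4)=4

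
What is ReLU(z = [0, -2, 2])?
h = [0, 0, 2]

ReLU applied element-wise: max(0,0)=0, max(0,-2)=0, max(0,2)=2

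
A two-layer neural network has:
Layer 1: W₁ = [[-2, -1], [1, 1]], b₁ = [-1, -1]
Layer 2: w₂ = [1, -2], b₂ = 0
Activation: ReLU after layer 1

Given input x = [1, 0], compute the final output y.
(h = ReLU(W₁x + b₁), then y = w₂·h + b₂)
y = 0

Layer 1 pre-activation: z₁ = [-3, 0]
After ReLU: h = [0, 0]
Layer 2 output: y = 1×0 + -2×0 + 0 = 0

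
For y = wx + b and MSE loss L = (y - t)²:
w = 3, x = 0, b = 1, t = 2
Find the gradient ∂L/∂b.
∂L/∂b = -2

y = wx + b = (3)(0) + 1 = 1
∂L/∂y = 2(y - t) = 2(1 - 2) = -2
∂y/∂b = 1
∂L/∂b = ∂L/∂y · ∂y/∂b = -2 × 1 = -2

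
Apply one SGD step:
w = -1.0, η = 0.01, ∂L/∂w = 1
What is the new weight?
w_new = -1.01

w_new = w - η·∂L/∂w = -1.0 - 0.01×(1) = -1.0 - (0.01) = -1.01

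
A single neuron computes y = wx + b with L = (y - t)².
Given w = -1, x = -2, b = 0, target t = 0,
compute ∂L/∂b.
∂L/∂b = 4

y = wx + b = (-1)(-2) + 0 = 2
∂L/∂y = 2(y - t) = 2(2 - 0) = 4
∂y/∂b = 1
∂L/∂b = ∂L/∂y · ∂y/∂b = 4 × 1 = 4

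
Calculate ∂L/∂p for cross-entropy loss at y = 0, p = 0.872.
∂L/∂p = 7.812

∂L/∂p = -y/p + (1-y)/(1-p) = 0 + 1/0.128 = 7.812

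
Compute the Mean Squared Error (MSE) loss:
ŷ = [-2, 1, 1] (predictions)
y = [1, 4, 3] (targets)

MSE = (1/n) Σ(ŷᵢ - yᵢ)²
MSE = 7.333

MSE = (1/3)((-2-1)² + (1-4)² + (1-3)²) = (1/3)(9 + 9 + 4) = 7.333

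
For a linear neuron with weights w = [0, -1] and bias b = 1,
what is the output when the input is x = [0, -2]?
y = 3

y = (0)(0) + (-1)(-2) + 1 = 3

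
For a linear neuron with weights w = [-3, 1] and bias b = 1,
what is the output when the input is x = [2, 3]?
y = -2

y = (-3)(2) + (1)(3) + 1 = -2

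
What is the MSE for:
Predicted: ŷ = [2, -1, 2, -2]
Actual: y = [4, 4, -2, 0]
MSE = 12.25

MSE = (1/4)((2-4)² + (-1-4)² + (2--2)² + (-2-0)²) = (1/4)(4 + 25 + 16 + 4) = 12.25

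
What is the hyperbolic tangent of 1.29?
0.8591

tanh(1.29) = (e^(1.29) - e^(-1.29))/(e^(1.29) + e^(-1.29)) = 0.8591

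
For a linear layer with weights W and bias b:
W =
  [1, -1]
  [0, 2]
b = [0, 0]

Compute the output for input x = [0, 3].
y = [-3, 6]

Wx = [1×0 + -1×3, 0×0 + 2×3]
   = [-3, 6]
y = Wx + b = [-3 + 0, 6 + 0] = [-3, 6]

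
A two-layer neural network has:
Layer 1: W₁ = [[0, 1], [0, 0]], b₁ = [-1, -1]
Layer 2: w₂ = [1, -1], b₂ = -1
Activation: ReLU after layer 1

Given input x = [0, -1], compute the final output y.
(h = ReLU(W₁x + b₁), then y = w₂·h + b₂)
y = -1

Layer 1 pre-activation: z₁ = [-2, -1]
After ReLU: h = [0, 0]
Layer 2 output: y = 1×0 + -1×0 + -1 = -1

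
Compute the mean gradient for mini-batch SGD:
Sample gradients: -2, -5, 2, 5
Average gradient = 0

Average = (1/4)(-2 + -5 + 2 + 5) = 0/4 = 0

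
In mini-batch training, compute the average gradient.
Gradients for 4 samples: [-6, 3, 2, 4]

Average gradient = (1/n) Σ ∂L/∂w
Average gradient = 0.75

Average = (1/4)(-6 + 3 + 2 + 4) = 3/4 = 0.75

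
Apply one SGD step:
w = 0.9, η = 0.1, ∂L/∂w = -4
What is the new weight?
w_new = 1.3

w_new = w - η·∂L/∂w = 0.9 - 0.1×(-4) = 0.9 - (-0.4) = 1.3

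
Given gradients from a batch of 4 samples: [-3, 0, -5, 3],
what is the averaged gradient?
Average gradient = -1.25

Average = (1/4)(-3 + 0 + -5 + 3) = -5/4 = -1.25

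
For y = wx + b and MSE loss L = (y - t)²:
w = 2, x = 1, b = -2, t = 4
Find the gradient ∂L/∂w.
∂L/∂w = -8

y = wx + b = (2)(1) + -2 = 0
∂L/∂y = 2(y - t) = 2(0 - 4) = -8
∂y/∂w = x = 1
∂L/∂w = ∂L/∂y · ∂y/∂w = -8 × 1 = -8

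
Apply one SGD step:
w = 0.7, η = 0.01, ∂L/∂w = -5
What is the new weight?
w_new = 0.75

w_new = w - η·∂L/∂w = 0.7 - 0.01×(-5) = 0.7 - (-0.05) = 0.75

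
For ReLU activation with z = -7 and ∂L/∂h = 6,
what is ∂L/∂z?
∂L/∂z = 0

h = ReLU(-7) = 0
Since z < 0: ∂h/∂z = 0
∂L/∂z = ∂L/∂h · ∂h/∂z = 6 × 0 = 0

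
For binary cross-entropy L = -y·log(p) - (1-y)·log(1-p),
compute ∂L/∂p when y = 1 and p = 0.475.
∂L/∂p = -2.105

∂L/∂p = -y/p + (1-y)/(1-p) = -1/0.475 + 0 = -2.105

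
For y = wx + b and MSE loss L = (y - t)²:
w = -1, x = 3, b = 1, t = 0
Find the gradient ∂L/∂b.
∂L/∂b = -4

y = wx + b = (-1)(3) + 1 = -2
∂L/∂y = 2(y - t) = 2(-2 - 0) = -4
∂y/∂b = 1
∂L/∂b = ∂L/∂y · ∂y/∂b = -4 × 1 = -4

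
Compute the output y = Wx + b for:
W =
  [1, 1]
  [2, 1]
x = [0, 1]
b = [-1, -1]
y = [0, 0]

Wx = [1×0 + 1×1, 2×0 + 1×1]
   = [1, 1]
y = Wx + b = [1 + -1, 1 + -1] = [0, 0]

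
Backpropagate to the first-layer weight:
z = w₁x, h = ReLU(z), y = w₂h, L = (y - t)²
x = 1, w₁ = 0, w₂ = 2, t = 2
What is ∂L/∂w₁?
∂L/∂w₁ = 0

Forward pass:
z = w₁x = 0×1 = 0
h = ReLU(0) = 0
y = w₂h = 2×0 = 0

Backward pass:
∂L/∂y = 2(y - t) = 2(0 - 2) = -4
∂y/∂h = w₂ = 2
∂h/∂z = 0 (ReLU derivative)
∂z/∂w₁ = x = 1

∂L/∂w₁ = -4 × 2 × 0 × 1 = 0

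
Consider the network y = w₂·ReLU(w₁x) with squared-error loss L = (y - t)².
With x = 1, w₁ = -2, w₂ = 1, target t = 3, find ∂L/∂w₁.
∂L/∂w₁ = 0

Forward pass:
z = w₁x = -2×1 = -2
h = ReLU(-2) = 0
y = w₂h = 1×0 = 0

Backward pass:
∂L/∂y = 2(y - t) = 2(0 - 3) = -6
∂y/∂h = w₂ = 1
∂h/∂z = 0 (ReLU derivative)
∂z/∂w₁ = x = 1

∂L/∂w₁ = -6 × 1 × 0 × 1 = 0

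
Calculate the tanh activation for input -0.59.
-0.5299

tanh(-0.59) = (e^(-0.59) - e^(0.59))/(e^(-0.59) + e^(0.59)) = -0.5299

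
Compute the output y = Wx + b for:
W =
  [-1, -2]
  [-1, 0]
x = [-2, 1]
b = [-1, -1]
y = [-1, 1]

Wx = [-1×-2 + -2×1, -1×-2 + 0×1]
   = [0, 2]
y = Wx + b = [0 + -1, 2 + -1] = [-1, 1]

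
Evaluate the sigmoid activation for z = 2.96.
0.9507

sigmoid(2.96) = 1/(1 + e^(-2.96)) = 1/(1 + 0.05182) = 0.9507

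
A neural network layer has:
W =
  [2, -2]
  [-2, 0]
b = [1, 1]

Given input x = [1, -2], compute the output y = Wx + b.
y = [7, -1]

Wx = [2×1 + -2×-2, -2×1 + 0×-2]
   = [6, -2]
y = Wx + b = [6 + 1, -2 + 1] = [7, -1]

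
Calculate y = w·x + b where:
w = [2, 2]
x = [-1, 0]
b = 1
y = -1

y = (2)(-1) + (2)(0) + 1 = -1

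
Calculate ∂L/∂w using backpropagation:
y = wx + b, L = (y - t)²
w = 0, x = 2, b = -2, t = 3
∂L/∂w = -20

y = wx + b = (0)(2) + -2 = -2
∂L/∂y = 2(y - t) = 2(-2 - 3) = -10
∂y/∂w = x = 2
∂L/∂w = ∂L/∂y · ∂y/∂w = -10 × 2 = -20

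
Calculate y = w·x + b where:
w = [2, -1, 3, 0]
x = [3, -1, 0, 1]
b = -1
y = 6

y = (2)(3) + (-1)(-1) + (3)(0) + (0)(1) + -1 = 6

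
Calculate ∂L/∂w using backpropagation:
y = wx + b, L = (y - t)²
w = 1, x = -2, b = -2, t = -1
∂L/∂w = 12

y = wx + b = (1)(-2) + -2 = -4
∂L/∂y = 2(y - t) = 2(-4 - -1) = -6
∂y/∂w = x = -2
∂L/∂w = ∂L/∂y · ∂y/∂w = -6 × -2 = 12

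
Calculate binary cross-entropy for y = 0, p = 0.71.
L = 1.238

L = -0·log(0.71) - 1·log(0.29) = -log(0.29) = 1.238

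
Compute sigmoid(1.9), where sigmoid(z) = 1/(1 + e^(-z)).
0.8699

sigmoid(1.9) = 1/(1 + e^(-1.9)) = 1/(1 + 0.1496) = 0.8699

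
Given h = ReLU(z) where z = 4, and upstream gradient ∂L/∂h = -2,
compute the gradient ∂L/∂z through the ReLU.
∂L/∂z = -2

h = ReLU(4) = 4
Since z > 0: ∂h/∂z = 1
∂L/∂z = ∂L/∂h · ∂h/∂z = -2 × 1 = -2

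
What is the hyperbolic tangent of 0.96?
0.7443

tanh(0.96) = (e^(0.96) - e^(-0.96))/(e^(0.96) + e^(-0.96)) = 0.7443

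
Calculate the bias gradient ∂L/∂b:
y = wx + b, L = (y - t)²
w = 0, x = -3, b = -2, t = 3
∂L/∂b = -10

y = wx + b = (0)(-3) + -2 = -2
∂L/∂y = 2(y - t) = 2(-2 - 3) = -10
∂y/∂b = 1
∂L/∂b = ∂L/∂y · ∂y/∂b = -10 × 1 = -10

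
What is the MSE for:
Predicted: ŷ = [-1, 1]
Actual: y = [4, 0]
MSE = 13

MSE = (1/2)((-1-4)² + (1-0)²) = (1/2)(25 + 1) = 13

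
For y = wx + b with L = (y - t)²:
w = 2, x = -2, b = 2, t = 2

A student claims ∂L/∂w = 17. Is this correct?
Incorrect

y = (2)(-2) + 2 = -2
∂L/∂y = 2(y - t) = 2(-2 - 2) = -8
∂y/∂w = x = -2
∂L/∂w = -8 × -2 = 16

Claimed value: 17
Incorrect: The correct gradient is 16.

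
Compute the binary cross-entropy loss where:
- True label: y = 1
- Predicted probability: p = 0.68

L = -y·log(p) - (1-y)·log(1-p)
L = 0.3857

L = -1·log(0.68) - 0·log(0.32) = -log(0.68) = 0.3857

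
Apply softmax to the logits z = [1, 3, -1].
p = [0.1173, 0.8668, 0.0159]

exp(z) = [2.718, 20.09, 0.3679]
Sum = 23.17
p = [0.1173, 0.8668, 0.0159]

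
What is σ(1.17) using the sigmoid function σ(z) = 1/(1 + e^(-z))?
0.7631

sigmoid(1.17) = 1/(1 + e^(-1.17)) = 1/(1 + 0.3104) = 0.7631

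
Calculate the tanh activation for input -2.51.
-0.9869

tanh(-2.51) = (e^(-2.51) - e^(2.51))/(e^(-2.51) + e^(2.51)) = -0.9869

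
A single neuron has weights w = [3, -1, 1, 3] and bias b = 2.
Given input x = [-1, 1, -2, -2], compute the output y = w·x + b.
y = -10

y = (3)(-1) + (-1)(1) + (1)(-2) + (3)(-2) + 2 = -10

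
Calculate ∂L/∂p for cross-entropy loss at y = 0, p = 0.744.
∂L/∂p = 3.906

∂L/∂p = -y/p + (1-y)/(1-p) = 0 + 1/0.256 = 3.906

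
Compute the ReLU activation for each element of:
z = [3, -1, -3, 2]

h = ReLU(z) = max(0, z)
h = [3, 0, 0, 2]

ReLU applied element-wise: max(0,3)=3, max(0,-1)=0, max(0,-3)=0, max(0,2)=2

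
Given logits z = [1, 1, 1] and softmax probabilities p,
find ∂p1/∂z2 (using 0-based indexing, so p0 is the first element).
∂p1/∂z2 = -0.1111

p = softmax(z) = [0.3333, 0.3333, 0.3333]
p1 = 0.3333, p2 = 0.3333

∂p1/∂z2 = -p1 × p2 = -0.3333 × 0.3333 = -0.1111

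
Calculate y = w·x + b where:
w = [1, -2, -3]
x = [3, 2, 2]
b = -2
y = -9

y = (1)(3) + (-2)(2) + (-3)(2) + -2 = -9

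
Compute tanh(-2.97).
-0.9947

tanh(-2.97) = (e^(-2.97) - e^(2.97))/(e^(-2.97) + e^(2.97)) = -0.9947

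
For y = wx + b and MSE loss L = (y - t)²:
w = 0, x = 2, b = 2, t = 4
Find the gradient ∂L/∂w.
∂L/∂w = -8

y = wx + b = (0)(2) + 2 = 2
∂L/∂y = 2(y - t) = 2(2 - 4) = -4
∂y/∂w = x = 2
∂L/∂w = ∂L/∂y · ∂y/∂w = -4 × 2 = -8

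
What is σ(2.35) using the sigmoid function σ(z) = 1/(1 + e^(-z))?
0.9129

sigmoid(2.35) = 1/(1 + e^(-2.35)) = 1/(1 + 0.09537) = 0.9129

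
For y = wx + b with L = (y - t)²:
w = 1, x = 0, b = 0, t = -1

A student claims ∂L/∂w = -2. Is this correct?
Incorrect

y = (1)(0) + 0 = 0
∂L/∂y = 2(y - t) = 2(0 - -1) = 2
∂y/∂w = x = 0
∂L/∂w = 2 × 0 = 0

Claimed value: -2
Incorrect: The correct gradient is 0.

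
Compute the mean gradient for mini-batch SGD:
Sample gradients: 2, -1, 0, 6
Average gradient = 1.75

Average = (1/4)(2 + -1 + 0 + 6) = 7/4 = 1.75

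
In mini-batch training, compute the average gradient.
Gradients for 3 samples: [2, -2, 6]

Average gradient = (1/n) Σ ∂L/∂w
Average gradient = 2

Average = (1/3)(2 + -2 + 6) = 6/3 = 2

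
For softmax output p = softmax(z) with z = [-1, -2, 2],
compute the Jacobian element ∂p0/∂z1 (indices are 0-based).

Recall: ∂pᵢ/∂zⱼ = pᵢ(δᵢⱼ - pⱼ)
∂p0/∂z1 = -0.0007993

p = softmax(z) = [0.04661, 0.01715, 0.9362]
p0 = 0.04661, p1 = 0.01715

∂p0/∂z1 = -p0 × p1 = -0.04661 × 0.01715 = -0.0007993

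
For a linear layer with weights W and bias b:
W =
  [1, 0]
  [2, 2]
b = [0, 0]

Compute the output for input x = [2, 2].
y = [2, 8]

Wx = [1×2 + 0×2, 2×2 + 2×2]
   = [2, 8]
y = Wx + b = [2 + 0, 8 + 0] = [2, 8]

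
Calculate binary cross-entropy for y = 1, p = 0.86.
L = 0.1508

L = -1·log(0.86) - 0·log(0.14) = -log(0.86) = 0.1508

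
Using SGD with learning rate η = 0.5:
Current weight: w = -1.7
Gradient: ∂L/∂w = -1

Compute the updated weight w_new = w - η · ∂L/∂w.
w_new = -1.2

w_new = w - η·∂L/∂w = -1.7 - 0.5×(-1) = -1.7 - (-0.5) = -1.2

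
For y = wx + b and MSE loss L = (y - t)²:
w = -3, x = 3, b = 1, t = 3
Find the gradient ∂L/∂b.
∂L/∂b = -22

y = wx + b = (-3)(3) + 1 = -8
∂L/∂y = 2(y - t) = 2(-8 - 3) = -22
∂y/∂b = 1
∂L/∂b = ∂L/∂y · ∂y/∂b = -22 × 1 = -22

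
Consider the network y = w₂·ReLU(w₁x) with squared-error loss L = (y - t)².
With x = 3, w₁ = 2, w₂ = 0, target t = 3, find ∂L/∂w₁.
∂L/∂w₁ = 0

Forward pass:
z = w₁x = 2×3 = 6
h = ReLU(6) = 6
y = w₂h = 0×6 = 0

Backward pass:
∂L/∂y = 2(y - t) = 2(0 - 3) = -6
∂y/∂h = w₂ = 0
∂h/∂z = 1 (ReLU derivative)
∂z/∂w₁ = x = 3

∂L/∂w₁ = -6 × 0 × 1 × 3 = 0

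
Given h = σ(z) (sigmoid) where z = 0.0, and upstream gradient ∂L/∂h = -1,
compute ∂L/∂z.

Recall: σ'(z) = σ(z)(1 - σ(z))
∂L/∂z = -0.25

σ(0.0) = 0.5
σ'(0.0) = σ(0.0)(1 - σ(0.0)) = 0.5 × 0.5 = 0.25
∂L/∂z = ∂L/∂h · σ'(z) = -1 × 0.25 = -0.25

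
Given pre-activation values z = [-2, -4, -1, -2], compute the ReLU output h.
h = [0, 0, 0, 0]

ReLU applied element-wise: max(0,-2)=0, max(0,-4)=0, max(0,-1)=0, max(0,-2)=0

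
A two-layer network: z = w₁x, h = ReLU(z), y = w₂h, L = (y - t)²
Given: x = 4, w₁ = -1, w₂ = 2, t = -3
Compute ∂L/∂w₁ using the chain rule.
∂L/∂w₁ = 0

Forward pass:
z = w₁x = -1×4 = -4
h = ReLU(-4) = 0
y = w₂h = 2×0 = 0

Backward pass:
∂L/∂y = 2(y - t) = 2(0 - -3) = 6
∂y/∂h = w₂ = 2
∂h/∂z = 0 (ReLU derivative)
∂z/∂w₁ = x = 4

∂L/∂w₁ = 6 × 2 × 0 × 4 = 0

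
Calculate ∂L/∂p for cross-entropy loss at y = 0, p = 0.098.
∂L/∂p = 1.109

∂L/∂p = -y/p + (1-y)/(1-p) = 0 + 1/0.902 = 1.109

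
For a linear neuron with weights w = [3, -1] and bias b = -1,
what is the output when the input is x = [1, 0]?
y = 2

y = (3)(1) + (-1)(0) + -1 = 2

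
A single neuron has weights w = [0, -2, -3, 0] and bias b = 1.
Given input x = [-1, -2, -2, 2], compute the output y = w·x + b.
y = 11

y = (0)(-1) + (-2)(-2) + (-3)(-2) + (0)(2) + 1 = 11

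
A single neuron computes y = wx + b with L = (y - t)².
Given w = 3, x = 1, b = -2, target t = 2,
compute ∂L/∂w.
∂L/∂w = -2

y = wx + b = (3)(1) + -2 = 1
∂L/∂y = 2(y - t) = 2(1 - 2) = -2
∂y/∂w = x = 1
∂L/∂w = ∂L/∂y · ∂y/∂w = -2 × 1 = -2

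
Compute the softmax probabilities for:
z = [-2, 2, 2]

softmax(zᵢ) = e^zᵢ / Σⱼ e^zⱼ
p = [0.0091, 0.4955, 0.4955]

exp(z) = [0.1353, 7.389, 7.389]
Sum = 14.91
p = [0.0091, 0.4955, 0.4955]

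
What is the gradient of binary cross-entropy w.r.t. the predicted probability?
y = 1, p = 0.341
∂L/∂p = -2.933

∂L/∂p = -y/p + (1-y)/(1-p) = -1/0.341 + 0 = -2.933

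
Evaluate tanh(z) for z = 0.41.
0.3885

tanh(0.41) = (e^(0.41) - e^(-0.41))/(e^(0.41) + e^(-0.41)) = 0.3885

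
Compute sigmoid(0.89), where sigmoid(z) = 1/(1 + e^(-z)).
0.7089

sigmoid(0.89) = 1/(1 + e^(-0.89)) = 1/(1 + 0.4107) = 0.7089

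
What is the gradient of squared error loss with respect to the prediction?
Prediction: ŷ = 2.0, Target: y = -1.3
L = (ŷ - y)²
∂L/∂ŷ = 6.6

∂L/∂ŷ = 2(ŷ - y) = 2(2.0 - -1.3) = 2(3.3) = 6.6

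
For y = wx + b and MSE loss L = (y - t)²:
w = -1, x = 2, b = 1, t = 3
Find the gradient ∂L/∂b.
∂L/∂b = -8

y = wx + b = (-1)(2) + 1 = -1
∂L/∂y = 2(y - t) = 2(-1 - 3) = -8
∂y/∂b = 1
∂L/∂b = ∂L/∂y · ∂y/∂b = -8 × 1 = -8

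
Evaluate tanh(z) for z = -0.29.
-0.2821

tanh(-0.29) = (e^(-0.29) - e^(0.29))/(e^(-0.29) + e^(0.29)) = -0.2821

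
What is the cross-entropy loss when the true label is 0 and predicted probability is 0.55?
L = 0.7985

L = -0·log(0.55) - 1·log(0.45) = -log(0.45) = 0.7985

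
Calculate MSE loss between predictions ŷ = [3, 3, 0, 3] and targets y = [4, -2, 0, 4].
MSE = 6.75

MSE = (1/4)((3-4)² + (3--2)² + (0-0)² + (3-4)²) = (1/4)(1 + 25 + 0 + 1) = 6.75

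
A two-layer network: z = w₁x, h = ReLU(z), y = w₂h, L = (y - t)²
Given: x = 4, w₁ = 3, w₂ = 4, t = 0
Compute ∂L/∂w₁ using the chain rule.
∂L/∂w₁ = 1536

Forward pass:
z = w₁x = 3×4 = 12
h = ReLU(12) = 12
y = w₂h = 4×12 = 48

Backward pass:
∂L/∂y = 2(y - t) = 2(48 - 0) = 96
∂y/∂h = w₂ = 4
∂h/∂z = 1 (ReLU derivative)
∂z/∂w₁ = x = 4

∂L/∂w₁ = 96 × 4 × 1 × 4 = 1536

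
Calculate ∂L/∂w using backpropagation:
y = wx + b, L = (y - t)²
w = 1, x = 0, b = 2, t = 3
∂L/∂w = 0

y = wx + b = (1)(0) + 2 = 2
∂L/∂y = 2(y - t) = 2(2 - 3) = -2
∂y/∂w = x = 0
∂L/∂w = ∂L/∂y · ∂y/∂w = -2 × 0 = 0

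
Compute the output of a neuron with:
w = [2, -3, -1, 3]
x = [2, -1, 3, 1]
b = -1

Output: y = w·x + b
y = 6

y = (2)(2) + (-3)(-1) + (-1)(3) + (3)(1) + -1 = 6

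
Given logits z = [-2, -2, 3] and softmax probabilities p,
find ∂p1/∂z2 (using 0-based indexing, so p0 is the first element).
∂p1/∂z2 = -0.00656

p = softmax(z) = [0.006648, 0.006648, 0.9867]
p1 = 0.006648, p2 = 0.9867

∂p1/∂z2 = -p1 × p2 = -0.006648 × 0.9867 = -0.00656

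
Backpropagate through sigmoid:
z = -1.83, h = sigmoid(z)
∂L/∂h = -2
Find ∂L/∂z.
∂L/∂z = -0.2383

σ(-1.83) = 0.1382
σ'(-1.83) = σ(-1.83)(1 - σ(-1.83)) = 0.1382 × 0.8618 = 0.1191
∂L/∂z = ∂L/∂h · σ'(z) = -2 × 0.1191 = -0.2383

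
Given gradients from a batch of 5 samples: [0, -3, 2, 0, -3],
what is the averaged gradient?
Average gradient = -0.8

Average = (1/5)(0 + -3 + 2 + 0 + -3) = -4/5 = -0.8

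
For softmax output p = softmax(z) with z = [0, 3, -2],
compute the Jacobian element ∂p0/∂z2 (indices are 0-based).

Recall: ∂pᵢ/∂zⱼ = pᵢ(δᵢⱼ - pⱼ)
∂p0/∂z2 = -0.0003005

p = softmax(z) = [0.04712, 0.9465, 0.006377]
p0 = 0.04712, p2 = 0.006377

∂p0/∂z2 = -p0 × p2 = -0.04712 × 0.006377 = -0.0003005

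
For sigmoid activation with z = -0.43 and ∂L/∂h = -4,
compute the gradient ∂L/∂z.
∂L/∂z = -0.9552

σ(-0.43) = 0.3941
σ'(-0.43) = σ(-0.43)(1 - σ(-0.43)) = 0.3941 × 0.6059 = 0.2388
∂L/∂z = ∂L/∂h · σ'(z) = -4 × 0.2388 = -0.9552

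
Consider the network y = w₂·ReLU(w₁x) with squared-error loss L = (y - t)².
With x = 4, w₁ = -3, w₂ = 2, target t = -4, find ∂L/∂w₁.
∂L/∂w₁ = 0

Forward pass:
z = w₁x = -3×4 = -12
h = ReLU(-12) = 0
y = w₂h = 2×0 = 0

Backward pass:
∂L/∂y = 2(y - t) = 2(0 - -4) = 8
∂y/∂h = w₂ = 2
∂h/∂z = 0 (ReLU derivative)
∂z/∂w₁ = x = 4

∂L/∂w₁ = 8 × 2 × 0 × 4 = 0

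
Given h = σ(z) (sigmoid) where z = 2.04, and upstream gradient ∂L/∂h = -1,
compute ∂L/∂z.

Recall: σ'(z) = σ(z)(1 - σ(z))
∂L/∂z = -0.1018

σ(2.04) = 0.8849
σ'(2.04) = σ(2.04)(1 - σ(2.04)) = 0.8849 × 0.1151 = 0.1018
∂L/∂z = ∂L/∂h · σ'(z) = -1 × 0.1018 = -0.1018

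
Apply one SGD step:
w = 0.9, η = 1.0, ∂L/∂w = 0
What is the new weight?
w_new = 0.9

w_new = w - η·∂L/∂w = 0.9 - 1.0×(0) = 0.9 - (0) = 0.9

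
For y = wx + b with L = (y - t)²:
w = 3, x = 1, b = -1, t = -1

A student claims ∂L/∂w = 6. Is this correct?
Correct

y = (3)(1) + -1 = 2
∂L/∂y = 2(y - t) = 2(2 - -1) = 6
∂y/∂w = x = 1
∂L/∂w = 6 × 1 = 6

Claimed value: 6
Correct: The correct gradient is 6.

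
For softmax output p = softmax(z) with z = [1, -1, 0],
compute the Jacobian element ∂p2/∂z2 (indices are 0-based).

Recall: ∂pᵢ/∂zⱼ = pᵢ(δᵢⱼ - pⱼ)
∂p2/∂z2 = 0.1848

p = softmax(z) = [0.6652, 0.09003, 0.2447]
p2 = 0.2447

∂p2/∂z2 = p2(1 - p2) = 0.2447 × (1 - 0.2447) = 0.1848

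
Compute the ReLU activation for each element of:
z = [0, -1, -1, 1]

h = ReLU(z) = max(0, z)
h = [0, 0, 0, 1]

ReLU applied element-wise: max(0,0)=0, max(0,-1)=0, max(0,-1)=0, max(0,1)=1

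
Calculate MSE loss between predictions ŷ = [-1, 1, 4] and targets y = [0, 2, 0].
MSE = 6

MSE = (1/3)((-1-0)² + (1-2)² + (4-0)²) = (1/3)(1 + 1 + 16) = 6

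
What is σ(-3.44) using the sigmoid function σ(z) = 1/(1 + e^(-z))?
0.03107

sigmoid(-3.44) = 1/(1 + e^(3.44)) = 1/(1 + 31.19) = 0.03107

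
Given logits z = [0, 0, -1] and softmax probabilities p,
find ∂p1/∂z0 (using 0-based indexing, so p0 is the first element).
∂p1/∂z0 = -0.1784

p = softmax(z) = [0.4223, 0.4223, 0.1554]
p1 = 0.4223, p0 = 0.4223

∂p1/∂z0 = -p1 × p0 = -0.4223 × 0.4223 = -0.1784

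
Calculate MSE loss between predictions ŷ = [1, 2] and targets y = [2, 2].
MSE = 0.5

MSE = (1/2)((1-2)² + (2-2)²) = (1/2)(1 + 0) = 0.5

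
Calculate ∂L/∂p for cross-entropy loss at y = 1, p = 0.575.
∂L/∂p = -1.739

∂L/∂p = -y/p + (1-y)/(1-p) = -1/0.575 + 0 = -1.739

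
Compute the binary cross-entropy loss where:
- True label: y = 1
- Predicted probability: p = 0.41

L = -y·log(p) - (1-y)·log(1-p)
L = 0.8916

L = -1·log(0.41) - 0·log(0.59) = -log(0.41) = 0.8916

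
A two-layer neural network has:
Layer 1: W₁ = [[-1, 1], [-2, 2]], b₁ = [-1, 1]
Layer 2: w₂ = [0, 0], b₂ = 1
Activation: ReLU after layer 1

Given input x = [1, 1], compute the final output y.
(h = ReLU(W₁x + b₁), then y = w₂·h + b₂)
y = 1

Layer 1 pre-activation: z₁ = [-1, 1]
After ReLU: h = [0, 1]
Layer 2 output: y = 0×0 + 0×1 + 1 = 1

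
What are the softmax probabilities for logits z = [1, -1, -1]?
p = [0.787, 0.1065, 0.1065]

exp(z) = [2.718, 0.3679, 0.3679]
Sum = 3.454
p = [0.787, 0.1065, 0.1065]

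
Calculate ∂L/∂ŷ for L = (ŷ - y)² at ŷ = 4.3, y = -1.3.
∂L/∂ŷ = 11.2

∂L/∂ŷ = 2(ŷ - y) = 2(4.3 - -1.3) = 2(5.6) = 11.2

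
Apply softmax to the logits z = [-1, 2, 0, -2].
p = [0.0414, 0.831, 0.1125, 0.0152]

exp(z) = [0.3679, 7.389, 1, 0.1353]
Sum = 8.892
p = [0.0414, 0.831, 0.1125, 0.0152]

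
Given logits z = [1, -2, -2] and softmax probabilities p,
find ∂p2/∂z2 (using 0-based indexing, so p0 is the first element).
∂p2/∂z2 = 0.04323

p = softmax(z) = [0.9094, 0.04528, 0.04528]
p2 = 0.04528

∂p2/∂z2 = p2(1 - p2) = 0.04528 × (1 - 0.04528) = 0.04323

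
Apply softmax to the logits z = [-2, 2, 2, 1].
p = [0.0077, 0.4191, 0.4191, 0.1542]

exp(z) = [0.1353, 7.389, 7.389, 2.718]
Sum = 17.63
p = [0.0077, 0.4191, 0.4191, 0.1542]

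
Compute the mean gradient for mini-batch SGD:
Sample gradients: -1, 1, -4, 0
Average gradient = -1

Average = (1/4)(-1 + 1 + -4 + 0) = -4/4 = -1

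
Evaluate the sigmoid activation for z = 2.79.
0.9421

sigmoid(2.79) = 1/(1 + e^(-2.79)) = 1/(1 + 0.06142) = 0.9421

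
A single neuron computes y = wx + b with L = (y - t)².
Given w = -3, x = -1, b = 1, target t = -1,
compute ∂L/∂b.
∂L/∂b = 10

y = wx + b = (-3)(-1) + 1 = 4
∂L/∂y = 2(y - t) = 2(4 - -1) = 10
∂y/∂b = 1
∂L/∂b = ∂L/∂y · ∂y/∂b = 10 × 1 = 10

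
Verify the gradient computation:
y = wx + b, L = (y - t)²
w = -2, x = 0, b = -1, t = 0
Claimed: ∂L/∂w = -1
Incorrect

y = (-2)(0) + -1 = -1
∂L/∂y = 2(y - t) = 2(-1 - 0) = -2
∂y/∂w = x = 0
∂L/∂w = -2 × 0 = 0

Claimed value: -1
Incorrect: The correct gradient is 0.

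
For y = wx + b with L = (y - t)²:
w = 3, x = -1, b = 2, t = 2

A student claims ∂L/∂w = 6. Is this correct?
Correct

y = (3)(-1) + 2 = -1
∂L/∂y = 2(y - t) = 2(-1 - 2) = -6
∂y/∂w = x = -1
∂L/∂w = -6 × -1 = 6

Claimed value: 6
Correct: The correct gradient is 6.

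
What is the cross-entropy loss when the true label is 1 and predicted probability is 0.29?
L = 1.238

L = -1·log(0.29) - 0·log(0.71) = -log(0.29) = 1.238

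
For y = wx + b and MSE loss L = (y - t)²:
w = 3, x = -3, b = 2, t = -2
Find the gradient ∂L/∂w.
∂L/∂w = 30

y = wx + b = (3)(-3) + 2 = -7
∂L/∂y = 2(y - t) = 2(-7 - -2) = -10
∂y/∂w = x = -3
∂L/∂w = ∂L/∂y · ∂y/∂w = -10 × -3 = 30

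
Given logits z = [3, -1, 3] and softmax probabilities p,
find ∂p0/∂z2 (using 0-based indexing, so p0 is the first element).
∂p0/∂z2 = -0.2455

p = softmax(z) = [0.4955, 0.009075, 0.4955]
p0 = 0.4955, p2 = 0.4955

∂p0/∂z2 = -p0 × p2 = -0.4955 × 0.4955 = -0.2455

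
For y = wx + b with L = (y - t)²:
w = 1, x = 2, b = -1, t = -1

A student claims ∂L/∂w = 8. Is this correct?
Correct

y = (1)(2) + -1 = 1
∂L/∂y = 2(y - t) = 2(1 - -1) = 4
∂y/∂w = x = 2
∂L/∂w = 4 × 2 = 8

Claimed value: 8
Correct: The correct gradient is 8.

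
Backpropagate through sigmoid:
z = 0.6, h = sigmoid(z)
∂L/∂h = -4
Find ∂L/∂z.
∂L/∂z = -0.9151

σ(0.6) = 0.6457
σ'(0.6) = σ(0.6)(1 - σ(0.6)) = 0.6457 × 0.3543 = 0.2288
∂L/∂z = ∂L/∂h · σ'(z) = -4 × 0.2288 = -0.9151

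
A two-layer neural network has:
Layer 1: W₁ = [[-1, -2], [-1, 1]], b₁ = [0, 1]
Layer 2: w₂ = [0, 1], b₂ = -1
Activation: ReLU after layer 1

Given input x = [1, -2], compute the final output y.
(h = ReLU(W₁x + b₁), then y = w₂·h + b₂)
y = -1

Layer 1 pre-activation: z₁ = [3, -2]
After ReLU: h = [3, 0]
Layer 2 output: y = 0×3 + 1×0 + -1 = -1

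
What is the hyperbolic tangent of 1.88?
0.9545

tanh(1.88) = (e^(1.88) - e^(-1.88))/(e^(1.88) + e^(-1.88)) = 0.9545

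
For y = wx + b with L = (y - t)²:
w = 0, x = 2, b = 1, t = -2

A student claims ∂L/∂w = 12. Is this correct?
Correct

y = (0)(2) + 1 = 1
∂L/∂y = 2(y - t) = 2(1 - -2) = 6
∂y/∂w = x = 2
∂L/∂w = 6 × 2 = 12

Claimed value: 12
Correct: The correct gradient is 12.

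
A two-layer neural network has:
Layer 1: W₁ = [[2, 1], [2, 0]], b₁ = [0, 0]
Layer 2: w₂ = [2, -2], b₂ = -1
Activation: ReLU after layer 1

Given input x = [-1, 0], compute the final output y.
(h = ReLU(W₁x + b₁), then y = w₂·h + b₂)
y = -1

Layer 1 pre-activation: z₁ = [-2, -2]
After ReLU: h = [0, 0]
Layer 2 output: y = 2×0 + -2×0 + -1 = -1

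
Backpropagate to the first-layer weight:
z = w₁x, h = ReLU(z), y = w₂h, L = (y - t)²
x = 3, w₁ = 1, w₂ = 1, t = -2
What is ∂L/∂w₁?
∂L/∂w₁ = 30

Forward pass:
z = w₁x = 1×3 = 3
h = ReLU(3) = 3
y = w₂h = 1×3 = 3

Backward pass:
∂L/∂y = 2(y - t) = 2(3 - -2) = 10
∂y/∂h = w₂ = 1
∂h/∂z = 1 (ReLU derivative)
∂z/∂w₁ = x = 3

∂L/∂w₁ = 10 × 1 × 1 × 3 = 30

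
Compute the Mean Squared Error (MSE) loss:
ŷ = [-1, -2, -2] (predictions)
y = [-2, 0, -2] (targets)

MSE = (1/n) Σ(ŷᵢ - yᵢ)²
MSE = 1.667

MSE = (1/3)((-1--2)² + (-2-0)² + (-2--2)²) = (1/3)(1 + 4 + 0) = 1.667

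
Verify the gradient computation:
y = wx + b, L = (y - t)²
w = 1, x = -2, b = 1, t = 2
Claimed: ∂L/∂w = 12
Correct

y = (1)(-2) + 1 = -1
∂L/∂y = 2(y - t) = 2(-1 - 2) = -6
∂y/∂w = x = -2
∂L/∂w = -6 × -2 = 12

Claimed value: 12
Correct: The correct gradient is 12.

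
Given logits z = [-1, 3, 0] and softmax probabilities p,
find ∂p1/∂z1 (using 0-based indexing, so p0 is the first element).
∂p1/∂z1 = 0.0597

p = softmax(z) = [0.01715, 0.9362, 0.04661]
p1 = 0.9362

∂p1/∂z1 = p1(1 - p1) = 0.9362 × (1 - 0.9362) = 0.0597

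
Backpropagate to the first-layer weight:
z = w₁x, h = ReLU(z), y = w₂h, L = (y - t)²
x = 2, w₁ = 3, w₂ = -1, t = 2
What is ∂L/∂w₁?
∂L/∂w₁ = 32

Forward pass:
z = w₁x = 3×2 = 6
h = ReLU(6) = 6
y = w₂h = -1×6 = -6

Backward pass:
∂L/∂y = 2(y - t) = 2(-6 - 2) = -16
∂y/∂h = w₂ = -1
∂h/∂z = 1 (ReLU derivative)
∂z/∂w₁ = x = 2

∂L/∂w₁ = -16 × -1 × 1 × 2 = 32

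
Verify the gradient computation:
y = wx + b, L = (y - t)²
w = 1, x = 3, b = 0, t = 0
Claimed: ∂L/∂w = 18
Correct

y = (1)(3) + 0 = 3
∂L/∂y = 2(y - t) = 2(3 - 0) = 6
∂y/∂w = x = 3
∂L/∂w = 6 × 3 = 18

Claimed value: 18
Correct: The correct gradient is 18.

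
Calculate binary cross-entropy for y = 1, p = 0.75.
L = 0.2877

L = -1·log(0.75) - 0·log(0.25) = -log(0.75) = 0.2877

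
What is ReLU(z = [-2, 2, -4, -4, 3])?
h = [0, 2, 0, 0, 3]

ReLU applied element-wise: max(0,-2)=0, max(0,2)=2, max(0,-4)=0, max(0,-4)=0, max(0,3)=3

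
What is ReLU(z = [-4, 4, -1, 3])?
h = [0, 4, 0, 3]

ReLU applied element-wise: max(0,-4)=0, max(0,4)=4, max(0,-1)=0, max(0,3)=3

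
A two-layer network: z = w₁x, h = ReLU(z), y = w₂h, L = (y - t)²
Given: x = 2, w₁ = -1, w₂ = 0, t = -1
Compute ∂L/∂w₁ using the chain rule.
∂L/∂w₁ = 0

Forward pass:
z = w₁x = -1×2 = -2
h = ReLU(-2) = 0
y = w₂h = 0×0 = 0

Backward pass:
∂L/∂y = 2(y - t) = 2(0 - -1) = 2
∂y/∂h = w₂ = 0
∂h/∂z = 0 (ReLU derivative)
∂z/∂w₁ = x = 2

∂L/∂w₁ = 2 × 0 × 0 × 2 = 0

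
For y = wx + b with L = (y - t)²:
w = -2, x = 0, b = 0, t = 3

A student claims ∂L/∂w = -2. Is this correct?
Incorrect

y = (-2)(0) + 0 = 0
∂L/∂y = 2(y - t) = 2(0 - 3) = -6
∂y/∂w = x = 0
∂L/∂w = -6 × 0 = 0

Claimed value: -2
Incorrect: The correct gradient is 0.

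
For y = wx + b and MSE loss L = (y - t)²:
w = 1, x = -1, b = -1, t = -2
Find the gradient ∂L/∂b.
∂L/∂b = 0

y = wx + b = (1)(-1) + -1 = -2
∂L/∂y = 2(y - t) = 2(-2 - -2) = 0
∂y/∂b = 1
∂L/∂b = ∂L/∂y · ∂y/∂b = 0 × 1 = 0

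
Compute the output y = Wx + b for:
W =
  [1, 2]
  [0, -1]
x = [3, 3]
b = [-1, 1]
y = [8, -2]

Wx = [1×3 + 2×3, 0×3 + -1×3]
   = [9, -3]
y = Wx + b = [9 + -1, -3 + 1] = [8, -2]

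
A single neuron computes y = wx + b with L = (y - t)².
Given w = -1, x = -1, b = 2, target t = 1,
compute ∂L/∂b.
∂L/∂b = 4

y = wx + b = (-1)(-1) + 2 = 3
∂L/∂y = 2(y - t) = 2(3 - 1) = 4
∂y/∂b = 1
∂L/∂b = ∂L/∂y · ∂y/∂b = 4 × 1 = 4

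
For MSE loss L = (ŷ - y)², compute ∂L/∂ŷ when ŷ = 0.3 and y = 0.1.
∂L/∂ŷ = 0.4

∂L/∂ŷ = 2(ŷ - y) = 2(0.3 - 0.1) = 2(0.2) = 0.4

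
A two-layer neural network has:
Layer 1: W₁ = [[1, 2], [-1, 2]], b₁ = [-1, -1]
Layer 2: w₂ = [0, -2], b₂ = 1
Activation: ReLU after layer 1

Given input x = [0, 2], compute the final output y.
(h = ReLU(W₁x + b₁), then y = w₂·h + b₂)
y = -5

Layer 1 pre-activation: z₁ = [3, 3]
After ReLU: h = [3, 3]
Layer 2 output: y = 0×3 + -2×3 + 1 = -5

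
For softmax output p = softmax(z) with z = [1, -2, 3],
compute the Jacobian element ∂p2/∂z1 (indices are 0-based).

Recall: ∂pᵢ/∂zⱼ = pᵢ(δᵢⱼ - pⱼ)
∂p2/∂z1 = -0.005166

p = softmax(z) = [0.1185, 0.0059, 0.8756]
p2 = 0.8756, p1 = 0.0059

∂p2/∂z1 = -p2 × p1 = -0.8756 × 0.0059 = -0.005166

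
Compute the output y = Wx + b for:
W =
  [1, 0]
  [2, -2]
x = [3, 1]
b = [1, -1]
y = [4, 3]

Wx = [1×3 + 0×1, 2×3 + -2×1]
   = [3, 4]
y = Wx + b = [3 + 1, 4 + -1] = [4, 3]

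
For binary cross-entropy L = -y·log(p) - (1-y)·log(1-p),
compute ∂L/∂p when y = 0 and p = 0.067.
∂L/∂p = 1.072

∂L/∂p = -y/p + (1-y)/(1-p) = 0 + 1/0.933 = 1.072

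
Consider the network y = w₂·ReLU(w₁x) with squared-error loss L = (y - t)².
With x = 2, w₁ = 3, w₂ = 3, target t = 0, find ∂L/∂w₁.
∂L/∂w₁ = 216

Forward pass:
z = w₁x = 3×2 = 6
h = ReLU(6) = 6
y = w₂h = 3×6 = 18

Backward pass:
∂L/∂y = 2(y - t) = 2(18 - 0) = 36
∂y/∂h = w₂ = 3
∂h/∂z = 1 (ReLU derivative)
∂z/∂w₁ = x = 2

∂L/∂w₁ = 36 × 3 × 1 × 2 = 216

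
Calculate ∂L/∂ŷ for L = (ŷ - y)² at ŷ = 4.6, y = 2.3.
∂L/∂ŷ = 4.6

∂L/∂ŷ = 2(ŷ - y) = 2(4.6 - 2.3) = 2(2.3) = 4.6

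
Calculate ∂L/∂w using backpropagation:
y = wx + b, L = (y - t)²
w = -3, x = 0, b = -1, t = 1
∂L/∂w = 0

y = wx + b = (-3)(0) + -1 = -1
∂L/∂y = 2(y - t) = 2(-1 - 1) = -4
∂y/∂w = x = 0
∂L/∂w = ∂L/∂y · ∂y/∂w = -4 × 0 = 0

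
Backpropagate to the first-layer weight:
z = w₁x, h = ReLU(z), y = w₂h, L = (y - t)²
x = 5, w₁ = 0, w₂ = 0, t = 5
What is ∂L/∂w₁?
∂L/∂w₁ = 0

Forward pass:
z = w₁x = 0×5 = 0
h = ReLU(0) = 0
y = w₂h = 0×0 = 0

Backward pass:
∂L/∂y = 2(y - t) = 2(0 - 5) = -10
∂y/∂h = w₂ = 0
∂h/∂z = 0 (ReLU derivative)
∂z/∂w₁ = x = 5

∂L/∂w₁ = -10 × 0 × 0 × 5 = 0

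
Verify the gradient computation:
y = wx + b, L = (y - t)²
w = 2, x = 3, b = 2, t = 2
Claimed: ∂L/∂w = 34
Incorrect

y = (2)(3) + 2 = 8
∂L/∂y = 2(y - t) = 2(8 - 2) = 12
∂y/∂w = x = 3
∂L/∂w = 12 × 3 = 36

Claimed value: 34
Incorrect: The correct gradient is 36.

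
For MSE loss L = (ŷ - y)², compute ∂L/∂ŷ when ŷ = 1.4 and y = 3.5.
∂L/∂ŷ = -4.2

∂L/∂ŷ = 2(ŷ - y) = 2(1.4 - 3.5) = 2(-2.1) = -4.2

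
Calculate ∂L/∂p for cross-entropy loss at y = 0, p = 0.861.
∂L/∂p = 7.194

∂L/∂p = -y/p + (1-y)/(1-p) = 0 + 1/0.139 = 7.194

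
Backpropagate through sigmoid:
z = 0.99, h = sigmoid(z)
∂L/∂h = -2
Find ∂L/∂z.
∂L/∂z = -0.395

σ(0.99) = 0.7291
σ'(0.99) = σ(0.99)(1 - σ(0.99)) = 0.7291 × 0.2709 = 0.1975
∂L/∂z = ∂L/∂h · σ'(z) = -2 × 0.1975 = -0.395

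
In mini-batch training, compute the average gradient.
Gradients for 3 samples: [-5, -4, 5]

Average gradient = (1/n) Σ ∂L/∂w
Average gradient = -1.333

Average = (1/3)(-5 + -4 + 5) = -4/3 = -1.333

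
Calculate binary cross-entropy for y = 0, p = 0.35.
L = 0.4308

L = -0·log(0.35) - 1·log(0.65) = -log(0.65) = 0.4308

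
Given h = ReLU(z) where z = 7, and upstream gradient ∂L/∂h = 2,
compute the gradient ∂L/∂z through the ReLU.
∂L/∂z = 2

h = ReLU(7) = 7
Since z > 0: ∂h/∂z = 1
∂L/∂z = ∂L/∂h · ∂h/∂z = 2 × 1 = 2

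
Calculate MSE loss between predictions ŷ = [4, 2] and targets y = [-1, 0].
MSE = 14.5

MSE = (1/2)((4--1)² + (2-0)²) = (1/2)(25 + 4) = 14.5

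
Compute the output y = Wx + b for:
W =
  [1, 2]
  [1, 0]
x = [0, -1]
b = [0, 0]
y = [-2, 0]

Wx = [1×0 + 2×-1, 1×0 + 0×-1]
   = [-2, 0]
y = Wx + b = [-2 + 0, 0 + 0] = [-2, 0]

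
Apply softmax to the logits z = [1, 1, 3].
p = [0.1065, 0.1065, 0.787]

exp(z) = [2.718, 2.718, 20.09]
Sum = 25.52
p = [0.1065, 0.1065, 0.787]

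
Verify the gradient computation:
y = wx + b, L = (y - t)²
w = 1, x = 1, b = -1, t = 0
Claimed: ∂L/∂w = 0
Correct

y = (1)(1) + -1 = 0
∂L/∂y = 2(y - t) = 2(0 - 0) = 0
∂y/∂w = x = 1
∂L/∂w = 0 × 1 = 0

Claimed value: 0
Correct: The correct gradient is 0.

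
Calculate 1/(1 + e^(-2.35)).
0.9129

sigmoid(2.35) = 1/(1 + e^(-2.35)) = 1/(1 + 0.09537) = 0.9129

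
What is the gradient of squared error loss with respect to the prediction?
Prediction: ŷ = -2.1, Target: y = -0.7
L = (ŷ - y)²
∂L/∂ŷ = -2.8

∂L/∂ŷ = 2(ŷ - y) = 2(-2.1 - -0.7) = 2(-1.4) = -2.8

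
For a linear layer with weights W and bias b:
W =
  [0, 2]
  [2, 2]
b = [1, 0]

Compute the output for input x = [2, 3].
y = [7, 10]

Wx = [0×2 + 2×3, 2×2 + 2×3]
   = [6, 10]
y = Wx + b = [6 + 1, 10 + 0] = [7, 10]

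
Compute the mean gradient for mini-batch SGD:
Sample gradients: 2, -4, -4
Average gradient = -2

Average = (1/3)(2 + -4 + -4) = -6/3 = -2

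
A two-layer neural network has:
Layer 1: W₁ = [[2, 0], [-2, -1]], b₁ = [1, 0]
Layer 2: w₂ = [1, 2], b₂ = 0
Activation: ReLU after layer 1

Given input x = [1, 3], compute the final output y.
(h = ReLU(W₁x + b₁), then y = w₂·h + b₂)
y = 3

Layer 1 pre-activation: z₁ = [3, -5]
After ReLU: h = [3, 0]
Layer 2 output: y = 1×3 + 2×0 + 0 = 3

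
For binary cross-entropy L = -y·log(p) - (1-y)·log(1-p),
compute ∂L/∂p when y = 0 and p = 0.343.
∂L/∂p = 1.522

∂L/∂p = -y/p + (1-y)/(1-p) = 0 + 1/0.657 = 1.522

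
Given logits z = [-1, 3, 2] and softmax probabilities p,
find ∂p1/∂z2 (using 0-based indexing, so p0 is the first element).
∂p1/∂z2 = -0.1915

p = softmax(z) = [0.01321, 0.7214, 0.2654]
p1 = 0.7214, p2 = 0.2654

∂p1/∂z2 = -p1 × p2 = -0.7214 × 0.2654 = -0.1915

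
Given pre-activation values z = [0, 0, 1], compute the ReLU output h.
h = [0, 0, 1]

ReLU applied element-wise: max(0,0)=0, max(0,0)=0, max(0,1)=1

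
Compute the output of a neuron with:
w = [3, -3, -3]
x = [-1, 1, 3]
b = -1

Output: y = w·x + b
y = -16

y = (3)(-1) + (-3)(1) + (-3)(3) + -1 = -16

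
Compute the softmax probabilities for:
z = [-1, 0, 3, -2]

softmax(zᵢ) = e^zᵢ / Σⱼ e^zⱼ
p = [0.017, 0.0463, 0.9304, 0.0063]

exp(z) = [0.3679, 1, 20.09, 0.1353]
Sum = 21.59
p = [0.017, 0.0463, 0.9304, 0.0063]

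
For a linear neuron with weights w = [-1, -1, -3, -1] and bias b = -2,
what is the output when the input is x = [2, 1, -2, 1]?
y = 0

y = (-1)(2) + (-1)(1) + (-3)(-2) + (-1)(1) + -2 = 0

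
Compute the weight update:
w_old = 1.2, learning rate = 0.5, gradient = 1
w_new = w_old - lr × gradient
w_new = 0.7

w_new = w - η·∂L/∂w = 1.2 - 0.5×(1) = 1.2 - (0.5) = 0.7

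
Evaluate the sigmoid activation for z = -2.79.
0.05787

sigmoid(-2.79) = 1/(1 + e^(2.79)) = 1/(1 + 16.28) = 0.05787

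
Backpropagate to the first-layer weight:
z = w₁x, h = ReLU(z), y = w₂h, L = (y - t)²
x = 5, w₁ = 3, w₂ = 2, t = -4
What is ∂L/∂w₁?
∂L/∂w₁ = 680

Forward pass:
z = w₁x = 3×5 = 15
h = ReLU(15) = 15
y = w₂h = 2×15 = 30

Backward pass:
∂L/∂y = 2(y - t) = 2(30 - -4) = 68
∂y/∂h = w₂ = 2
∂h/∂z = 1 (ReLU derivative)
∂z/∂w₁ = x = 5

∂L/∂w₁ = 68 × 2 × 1 × 5 = 680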